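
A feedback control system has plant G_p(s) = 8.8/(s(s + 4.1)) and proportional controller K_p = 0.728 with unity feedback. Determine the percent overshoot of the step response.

1.31%

From 1 + K_pG_p(s) = 0: s² + 4.1s + 6.406 = 0 ⇒ ω_n = 2.531, ζ = 0.8099.
%OS = 100·exp(−πζ/√(1−ζ²)) = 100·exp(−π·0.8099/√0.344) = 1.31%.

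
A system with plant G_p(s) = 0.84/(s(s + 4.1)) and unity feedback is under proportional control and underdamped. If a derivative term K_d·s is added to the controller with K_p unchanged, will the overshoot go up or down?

decrease

The derivative term adds K·K_d to the s-coefficient of the characteristic equation, raising 2ζω_n while ω_n is unchanged; ζ increases, so overshoot decreases.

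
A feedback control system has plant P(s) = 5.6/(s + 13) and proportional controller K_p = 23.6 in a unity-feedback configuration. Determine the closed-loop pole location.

s = -145.2

Closed-loop transfer function: T(s) = K_p·P(s)/(1 + K_p·P(s)) = 132.2/(s + 13 + 132.2) = 132.2/(s + 145.2).
The closed-loop pole is at s = −145.2.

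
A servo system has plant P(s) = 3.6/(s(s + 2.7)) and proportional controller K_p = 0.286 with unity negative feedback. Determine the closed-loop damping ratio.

ζ = 1.33

1 + K_p·P(s) = 0 gives s² + 2.7s + 1.03 = 0.
So ω_n² = 1.03 ⇒ ω_n = 1.015 rad/s, and ζ = 2.7/(2ω_n) = 1.33.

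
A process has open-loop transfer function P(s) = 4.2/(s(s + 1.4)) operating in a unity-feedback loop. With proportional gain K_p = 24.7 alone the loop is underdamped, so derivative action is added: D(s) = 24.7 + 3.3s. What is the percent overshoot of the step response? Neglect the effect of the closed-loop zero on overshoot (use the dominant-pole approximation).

Forward path: (24.7 + 3.3s)·4.2/(s(s+1.4)). The closed-loop characteristic equation is s² + (1.4 + 4.2·3.3)s + 4.2·24.7 = 0.
That is s² + 15.26s + 103.7 = 0, so ω_n = 10.19 rad/s and ζ = 15.26/(2·10.19) = 0.7491.
%OS = 100·exp(−πζ/√(1−ζ²)) = 2.86%.

2.86%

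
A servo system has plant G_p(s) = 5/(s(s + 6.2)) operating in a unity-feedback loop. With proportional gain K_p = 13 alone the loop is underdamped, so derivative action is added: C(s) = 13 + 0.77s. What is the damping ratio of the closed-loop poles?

Forward path: (13 + 0.77s)·5/(s(s+6.2)). The closed-loop characteristic equation is s² + (6.2 + 5·0.77)s + 5·13 = 0.
That is s² + 10.05s + 65 = 0, so ω_n = 8.062 rad/s and ζ = 10.05/(2·8.062) = 0.6233.

ζ = 0.623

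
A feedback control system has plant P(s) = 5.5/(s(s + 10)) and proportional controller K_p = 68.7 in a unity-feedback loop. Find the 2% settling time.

T_s ≈ 0.8 s

Closed-loop characteristic equation: s² + 10s + 377.9 = 0, so ω_n = 19.44 rad/s and ζ = 10/(2·19.44) = 0.2572.
2% settling time T_s ≈ 4/(ζω_n) = 4/5 = 0.8 s.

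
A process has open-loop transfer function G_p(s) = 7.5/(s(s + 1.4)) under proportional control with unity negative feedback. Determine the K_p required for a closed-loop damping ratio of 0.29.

Closed-loop characteristic equation: s² + 1.4s + K_p·7.5 = 0.
So ω_n = √(7.5K_p) and 2ζω_n = 1.4, giving ζ = 1.4/(2√(7.5K_p)).
Setting ζ = 0.29: √(7.5K_p) = 1.4/(2·0.29) = 2.414, so K_p = 5.826/7.5 = 0.777.

K_p = 0.777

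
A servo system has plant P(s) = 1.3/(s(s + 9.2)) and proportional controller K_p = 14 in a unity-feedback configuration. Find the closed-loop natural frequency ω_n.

The closed-loop denominator is s(s+9.2) + 14·1.3 = s² + 9.2s + 18.2.
So ω_n² = 18.2 ⇒ ω_n = 4.266 rad/s, and ζ = 9.2/(2ω_n) = 1.08.

ω_n = 4.27 rad/s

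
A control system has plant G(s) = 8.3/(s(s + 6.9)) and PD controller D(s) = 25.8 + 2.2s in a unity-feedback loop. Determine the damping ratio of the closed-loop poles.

ζ = 0.86

Forward path: (25.8 + 2.2s)·8.3/(s(s+6.9)). The closed-loop characteristic equation is s² + (6.9 + 8.3·2.2)s + 8.3·25.8 = 0.
That is s² + 25.16s + 214.1 = 0, so ω_n = 14.63 rad/s and ζ = 25.16/(2·14.63) = 0.8597.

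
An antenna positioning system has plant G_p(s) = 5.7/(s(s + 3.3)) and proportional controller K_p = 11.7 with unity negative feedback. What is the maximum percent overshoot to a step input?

From 1 + K_pG_p(s) = 0: s² + 3.3s + 66.69 = 0 ⇒ ω_n = 8.166, ζ = 0.202.
%OS = 100·exp(−πζ/√(1−ζ²)) = 100·exp(−π·0.202/√0.9592) = 52.3%.

52.3%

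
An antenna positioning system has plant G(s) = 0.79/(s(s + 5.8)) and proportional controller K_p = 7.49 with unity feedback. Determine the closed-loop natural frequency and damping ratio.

With unity feedback the closed-loop characteristic equation is s² + 5.8s + 7.49·0.79 = s² + 5.8s + 5.917 = 0.
So ω_n² = 5.917 ⇒ ω_n = 2.433 rad/s, and ζ = 5.8/(2ω_n) = 1.19.

ω_n = 2.43 rad/s, ζ = 1.19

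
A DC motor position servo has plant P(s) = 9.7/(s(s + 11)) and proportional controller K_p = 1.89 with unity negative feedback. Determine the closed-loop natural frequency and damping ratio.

ω_n = 4.28 rad/s, ζ = 1.28

The closed-loop denominator is s(s+11) + 1.89·9.7 = s² + 11s + 18.33.
So ω_n² = 18.33 ⇒ ω_n = 4.282 rad/s, and ζ = 11/(2ω_n) = 1.28.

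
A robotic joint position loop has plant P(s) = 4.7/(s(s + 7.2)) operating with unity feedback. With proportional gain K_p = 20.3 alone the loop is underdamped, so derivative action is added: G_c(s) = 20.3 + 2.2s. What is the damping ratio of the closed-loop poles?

Forward path: (20.3 + 2.2s)·4.7/(s(s+7.2)). The closed-loop characteristic equation is s² + (7.2 + 4.7·2.2)s + 4.7·20.3 = 0.
That is s² + 17.54s + 95.41 = 0, so ω_n = 9.768 rad/s and ζ = 17.54/(2·9.768) = 0.8978.

ζ = 0.898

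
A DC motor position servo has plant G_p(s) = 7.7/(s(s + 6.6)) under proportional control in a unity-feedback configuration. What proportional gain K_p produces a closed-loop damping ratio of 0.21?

K_p = 32.1

Closed-loop characteristic equation: s² + 6.6s + K_p·7.7 = 0.
So ω_n = √(7.7K_p) and 2ζω_n = 6.6, giving ζ = 6.6/(2√(7.7K_p)).
Setting ζ = 0.21: √(7.7K_p) = 6.6/(2·0.21) = 15.71, so K_p = 246.9/7.7 = 32.1.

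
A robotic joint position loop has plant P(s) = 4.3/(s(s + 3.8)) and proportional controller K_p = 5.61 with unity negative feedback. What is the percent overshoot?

26.8%

Closed-loop characteristic equation: s² + 3.8s + 24.12 = 0, so ω_n = 4.912 rad/s and ζ = 3.8/(2·4.912) = 0.3868.
%OS = 100·exp(−πζ/√(1−ζ²)) = 100·exp(−π·0.3868/√0.8504) = 26.8%.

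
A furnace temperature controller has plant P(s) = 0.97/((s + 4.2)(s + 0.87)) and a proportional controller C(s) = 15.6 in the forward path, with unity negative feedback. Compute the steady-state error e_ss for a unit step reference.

The loop is type 0. Static position error constant K_pos = C(0)·P(0) = 15.6·0.2655 = 4.141.
Steady-state error to a unit step: e_ss = 1/(1+K_pos) = 1/5.141 = 0.195.

0.195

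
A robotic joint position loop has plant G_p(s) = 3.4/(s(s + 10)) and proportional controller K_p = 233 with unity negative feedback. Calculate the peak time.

Closed-loop characteristic equation: s² + 10s + 792.2 = 0, so ω_n = 28.15 rad/s and ζ = 10/(2·28.15) = 0.1776.
Damped frequency ω_d = ω_n√(1−ζ²) = 27.7 rad/s, so peak time T_p = π/ω_d = 0.113 s.

T_p = 0.113 s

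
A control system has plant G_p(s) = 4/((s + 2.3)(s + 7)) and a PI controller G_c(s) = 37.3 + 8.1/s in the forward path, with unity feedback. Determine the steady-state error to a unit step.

The open loop G_c(s)G_p(s) has a pole at the origin (type 1), so the static position error constant is infinite and e_ss = 1/(1+∞) = 0.

0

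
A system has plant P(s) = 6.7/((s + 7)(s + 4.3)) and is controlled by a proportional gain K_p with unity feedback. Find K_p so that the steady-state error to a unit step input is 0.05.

Steady-state error for a unit step on this type-0 loop is 1/(1 + K_p·P(0)).
P(0) = 0.2226. Require 1/(1 + K_p·0.2226) = 0.05, so 1 + 0.2226·K_p = 20.
K_p = (20 − 1)/0.2226 = 85.4.

K_p = 85.4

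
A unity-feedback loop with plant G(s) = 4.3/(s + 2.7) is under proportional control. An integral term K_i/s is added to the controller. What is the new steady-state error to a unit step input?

Adding integral action puts a pole at s = 0 in the forward path, raising the system type to 1; a type-1 loop has zero steady-state error to a step.

0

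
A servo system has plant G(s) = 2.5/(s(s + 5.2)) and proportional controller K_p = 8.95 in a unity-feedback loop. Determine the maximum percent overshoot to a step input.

From 1 + K_pG(s) = 0: s² + 5.2s + 22.38 = 0 ⇒ ω_n = 4.73, ζ = 0.5497.
%OS = 100·exp(−πζ/√(1−ζ²)) = 100·exp(−π·0.5497/√0.6979) = 12.7%.

12.7%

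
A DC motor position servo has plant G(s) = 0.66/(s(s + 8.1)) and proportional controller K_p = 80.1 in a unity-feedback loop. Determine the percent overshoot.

Closed-loop characteristic equation: s² + 8.1s + 52.87 = 0, so ω_n = 7.271 rad/s and ζ = 8.1/(2·7.271) = 0.557.
%OS = 100·exp(−πζ/√(1−ζ²)) = 100·exp(−π·0.557/√0.6897) = 12.2%.

12.2%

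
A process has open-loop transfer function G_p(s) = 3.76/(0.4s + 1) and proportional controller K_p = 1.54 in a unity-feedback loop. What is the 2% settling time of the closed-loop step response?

T_s ≈ 0.236 s

Closed loop: T(s) = K_p·G_p/(1+K_p·G_p) = 5.79/(0.4s + 1 + 5.79), with pole at s = −(1 + 5.79)/0.4 = −16.98.
τ = 1/16.98 = 0.05891 s, so 2% settling time ≈ 4τ = 0.236 s.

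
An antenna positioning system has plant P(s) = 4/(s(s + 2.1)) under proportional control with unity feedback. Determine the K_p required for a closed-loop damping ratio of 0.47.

Closed-loop characteristic equation: s² + 2.1s + K_p·4 = 0.
So ω_n = √(4K_p) and 2ζω_n = 2.1, giving ζ = 2.1/(2√(4K_p)).
Setting ζ = 0.47: √(4K_p) = 2.1/(2·0.47) = 2.234, so K_p = 4.991/4 = 1.25.

K_p = 1.25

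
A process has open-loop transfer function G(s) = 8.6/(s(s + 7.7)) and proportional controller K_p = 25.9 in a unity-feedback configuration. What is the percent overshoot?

The closed-loop denominator s² + 7.7s + 222.7 gives ω_n = √222.7 = 14.92 and ζ = 7.7/(2ω_n) = 0.258.
%OS = 100·exp(−πζ/√(1−ζ²)) = 100·exp(−π·0.258/√0.9335) = 43.2%.

43.2%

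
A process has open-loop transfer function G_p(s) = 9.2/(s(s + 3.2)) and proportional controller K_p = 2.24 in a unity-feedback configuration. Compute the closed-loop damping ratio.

With unity feedback the closed-loop characteristic equation is s² + 3.2s + 2.24·9.2 = s² + 3.2s + 20.61 = 0.
So ω_n² = 20.61 ⇒ ω_n = 4.54 rad/s, and ζ = 3.2/(2ω_n) = 0.352.

ζ = 0.352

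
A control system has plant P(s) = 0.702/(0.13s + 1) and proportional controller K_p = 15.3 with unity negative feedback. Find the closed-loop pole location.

s = -90.31

Closed loop: T(s) = K_p·P/(1+K_p·P) = 10.74/(0.13s + 1 + 10.74), with pole at s = −(1 + 10.74)/0.13 = −90.31.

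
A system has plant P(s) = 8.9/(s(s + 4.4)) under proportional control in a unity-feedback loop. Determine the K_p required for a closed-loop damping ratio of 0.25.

K_p = 8.7

Closed-loop characteristic equation: s² + 4.4s + K_p·8.9 = 0.
So ω_n = √(8.9K_p) and 2ζω_n = 4.4, giving ζ = 4.4/(2√(8.9K_p)).
Setting ζ = 0.25: √(8.9K_p) = 4.4/(2·0.25) = 8.8, so K_p = 77.44/8.9 = 8.7.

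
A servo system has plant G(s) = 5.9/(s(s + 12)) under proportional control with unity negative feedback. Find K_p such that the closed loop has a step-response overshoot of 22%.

From %OS = 100·exp(−πζ/√(1−ζ²)) = 22%, ζ = −ln(0.22)/√(π²+ln²(0.22)) = 0.4342.
Characteristic equation s² + 12s + 5.9K_p = 0 gives ζ = 12/(2√(5.9K_p)).
Setting ζ = 0.4342: √(5.9K_p) = 12/(2·0.4342) = 13.82, so K_p = 191/5.9 = 32.4.

K_p = 32.4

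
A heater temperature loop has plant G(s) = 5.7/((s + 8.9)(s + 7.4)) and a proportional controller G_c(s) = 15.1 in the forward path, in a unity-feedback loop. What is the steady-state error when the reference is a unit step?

The loop is type 0. Static position error constant K_pos = G_c(0)·G(0) = 15.1·0.08655 = 1.307.
Steady-state error to a unit step: e_ss = 1/(1+K_pos) = 1/2.307 = 0.433.

0.433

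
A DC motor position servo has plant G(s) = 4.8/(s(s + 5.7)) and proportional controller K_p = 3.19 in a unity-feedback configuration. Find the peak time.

T_p = 1.17 s

The closed-loop denominator s² + 5.7s + 15.31 gives ω_n = √15.31 = 3.913 and ζ = 5.7/(2ω_n) = 0.7283.
Damped frequency ω_d = ω_n√(1−ζ²) = 2.681 rad/s, so peak time T_p = π/ω_d = 1.17 s.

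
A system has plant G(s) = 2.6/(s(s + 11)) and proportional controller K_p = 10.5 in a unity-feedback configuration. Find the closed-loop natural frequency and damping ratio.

1 + K_p·G(s) = 0 gives s² + 11s + 27.3 = 0.
Matching s² + 2ζω_n s + ω_n²: ω_n = √27.3 = 5.225 rad/s and 2ζω_n = 11, so ζ = 11/(2·5.225) = 1.05.

ω_n = 5.22 rad/s, ζ = 1.05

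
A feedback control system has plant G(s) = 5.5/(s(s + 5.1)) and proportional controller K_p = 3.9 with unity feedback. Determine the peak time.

From 1 + K_pG(s) = 0: s² + 5.1s + 21.45 = 0 ⇒ ω_n = 4.631, ζ = 0.5506.
Damped frequency ω_d = ω_n√(1−ζ²) = 3.866 rad/s, so peak time T_p = π/ω_d = 0.813 s.

T_p = 0.813 s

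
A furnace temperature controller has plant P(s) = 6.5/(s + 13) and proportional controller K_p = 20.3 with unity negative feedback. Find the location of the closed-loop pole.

s = -145

Closed-loop transfer function: T(s) = K_p·P(s)/(1 + K_p·P(s)) = 132/(s + 13 + 132) = 132/(s + 145).
The closed-loop pole is at s = −145.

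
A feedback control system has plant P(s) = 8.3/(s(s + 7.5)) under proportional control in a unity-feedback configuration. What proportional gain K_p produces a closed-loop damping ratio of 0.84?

Closed-loop characteristic equation: s² + 7.5s + K_p·8.3 = 0.
So ω_n = √(8.3K_p) and 2ζω_n = 7.5, giving ζ = 7.5/(2√(8.3K_p)).
Setting ζ = 0.84: √(8.3K_p) = 7.5/(2·0.84) = 4.464, so K_p = 19.93/8.3 = 2.4.

K_p = 2.4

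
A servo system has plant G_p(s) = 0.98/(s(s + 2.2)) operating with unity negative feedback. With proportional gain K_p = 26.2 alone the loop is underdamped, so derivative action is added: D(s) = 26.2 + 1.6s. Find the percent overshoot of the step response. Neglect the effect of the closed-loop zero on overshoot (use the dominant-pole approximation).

28.4%

Forward path: (26.2 + 1.6s)·0.98/(s(s+2.2)). The closed-loop characteristic equation is s² + (2.2 + 0.98·1.6)s + 0.98·26.2 = 0.
That is s² + 3.768s + 25.68 = 0, so ω_n = 5.067 rad/s and ζ = 3.768/(2·5.067) = 0.3718.
%OS = 100·exp(−πζ/√(1−ζ²)) = 28.4%.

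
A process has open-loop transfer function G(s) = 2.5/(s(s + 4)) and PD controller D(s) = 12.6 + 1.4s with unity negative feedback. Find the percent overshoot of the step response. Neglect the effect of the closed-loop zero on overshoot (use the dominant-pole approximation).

Forward path: (12.6 + 1.4s)·2.5/(s(s+4)). The closed-loop characteristic equation is s² + (4 + 2.5·1.4)s + 2.5·12.6 = 0.
That is s² + 7.5s + 31.5 = 0, so ω_n = 5.612 rad/s and ζ = 7.5/(2·5.612) = 0.6682.
%OS = 100·exp(−πζ/√(1−ζ²)) = 5.95%.

5.95%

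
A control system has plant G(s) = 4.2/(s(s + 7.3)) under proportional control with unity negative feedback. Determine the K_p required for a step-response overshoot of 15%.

K_p = 11.9

From %OS = 100·exp(−πζ/√(1−ζ²)) = 15%, ζ = −ln(0.15)/√(π²+ln²(0.15)) = 0.5169.
Characteristic equation s² + 7.3s + 4.2K_p = 0 gives ζ = 7.3/(2√(4.2K_p)).
Setting ζ = 0.5169: √(4.2K_p) = 7.3/(2·0.5169) = 7.061, so K_p = 49.86/4.2 = 11.9.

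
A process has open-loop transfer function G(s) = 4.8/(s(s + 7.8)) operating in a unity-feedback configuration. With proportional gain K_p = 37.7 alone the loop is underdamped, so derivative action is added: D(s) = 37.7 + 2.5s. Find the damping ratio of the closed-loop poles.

Forward path: (37.7 + 2.5s)·4.8/(s(s+7.8)). The closed-loop characteristic equation is s² + (7.8 + 4.8·2.5)s + 4.8·37.7 = 0.
That is s² + 19.8s + 181 = 0, so ω_n = 13.45 rad/s and ζ = 19.8/(2·13.45) = 0.7359.

ζ = 0.736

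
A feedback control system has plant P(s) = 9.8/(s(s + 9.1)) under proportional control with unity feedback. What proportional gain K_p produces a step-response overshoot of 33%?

K_p = 19.1

From %OS = 100·exp(−πζ/√(1−ζ²)) = 33%, ζ = −ln(0.33)/√(π²+ln²(0.33)) = 0.3328.
Characteristic equation s² + 9.1s + 9.8K_p = 0 gives ζ = 9.1/(2√(9.8K_p)).
Setting ζ = 0.3328: √(9.8K_p) = 9.1/(2·0.3328) = 13.67, so K_p = 186.9/9.8 = 19.1.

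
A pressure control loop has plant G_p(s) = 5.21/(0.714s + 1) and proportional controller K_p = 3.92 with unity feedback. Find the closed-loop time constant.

τ = 0.0333 s

Closed loop: T(s) = K_p·G_p/(1+K_p·G_p) = 20.42/(0.714s + 1 + 20.42), with pole at s = −(1 + 20.42)/0.714 = −30.
Closed-loop time constant τ = 1/30 = 0.0333 s.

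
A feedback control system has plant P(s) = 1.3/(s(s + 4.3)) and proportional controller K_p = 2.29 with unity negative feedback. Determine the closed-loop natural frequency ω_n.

With unity feedback the closed-loop characteristic equation is s² + 4.3s + 2.29·1.3 = s² + 4.3s + 2.977 = 0.
Matching s² + 2ζω_n s + ω_n²: ω_n = √2.977 = 1.725 rad/s and 2ζω_n = 4.3, so ζ = 4.3/(2·1.725) = 1.25.

ω_n = 1.73 rad/s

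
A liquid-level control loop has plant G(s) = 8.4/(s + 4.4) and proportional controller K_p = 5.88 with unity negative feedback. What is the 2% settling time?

Closed-loop transfer function: T(s) = K_p·G(s)/(1 + K_p·G(s)) = 49.39/(s + 4.4 + 49.39) = 49.39/(s + 53.79).
Time constant τ = 1/53.79 = 0.01859 s, so the 2% settling time is about 4τ = 0.0744 s.

T_s ≈ 0.0744 s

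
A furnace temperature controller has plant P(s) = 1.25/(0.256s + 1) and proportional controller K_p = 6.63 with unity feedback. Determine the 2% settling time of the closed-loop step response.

T_s ≈ 0.11 s

Closed loop: T(s) = K_p·P/(1+K_p·P) = 8.287/(0.256s + 1 + 8.287), with pole at s = −(1 + 8.287)/0.256 = −36.28.
τ = 1/36.28 = 0.02756 s, so 2% settling time ≈ 4τ = 0.11 s.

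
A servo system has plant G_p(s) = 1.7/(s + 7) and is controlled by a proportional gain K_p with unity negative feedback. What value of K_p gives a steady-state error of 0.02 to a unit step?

K_p = 202

The loop is type 0, so e_ss(step) = 1/(1 + K_pos) with K_pos = K_p·G_p(0).
G_p(0) = 0.2429. Require 1/(1 + K_p·0.2429) = 0.02, so 1 + 0.2429·K_p = 50.
K_p = (50 − 1)/0.2429 = 202.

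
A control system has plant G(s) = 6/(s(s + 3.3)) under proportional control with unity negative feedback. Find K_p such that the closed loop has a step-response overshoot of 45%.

From %OS = 100·exp(−πζ/√(1−ζ²)) = 45%, ζ = −ln(0.45)/√(π²+ln²(0.45)) = 0.2463.
Characteristic equation s² + 3.3s + 6K_p = 0 gives ζ = 3.3/(2√(6K_p)).
Setting ζ = 0.2463: √(6K_p) = 3.3/(2·0.2463) = 6.698, so K_p = 44.86/6 = 7.48.

K_p = 7.48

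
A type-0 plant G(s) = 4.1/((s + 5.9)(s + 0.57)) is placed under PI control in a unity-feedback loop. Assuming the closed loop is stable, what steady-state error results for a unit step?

The PI controller's integrator makes the forward path type 1, so e_ss to a step is zero.

0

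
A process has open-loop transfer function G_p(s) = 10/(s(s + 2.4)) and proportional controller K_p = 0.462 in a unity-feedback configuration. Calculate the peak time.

T_p = 1.76 s

Closed-loop characteristic equation: s² + 2.4s + 4.62 = 0, so ω_n = 2.149 rad/s and ζ = 2.4/(2·2.149) = 0.5583.
Damped frequency ω_d = ω_n√(1−ζ²) = 1.783 rad/s, so peak time T_p = π/ω_d = 1.76 s.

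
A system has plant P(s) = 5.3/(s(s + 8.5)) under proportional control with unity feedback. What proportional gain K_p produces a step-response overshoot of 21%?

From %OS = 100·exp(−πζ/√(1−ζ²)) = 21%, ζ = −ln(0.21)/√(π²+ln²(0.21)) = 0.4449.
Characteristic equation s² + 8.5s + 5.3K_p = 0 gives ζ = 8.5/(2√(5.3K_p)).
Setting ζ = 0.4449: √(5.3K_p) = 8.5/(2·0.4449) = 9.553, so K_p = 91.26/5.3 = 17.2.

K_p = 17.2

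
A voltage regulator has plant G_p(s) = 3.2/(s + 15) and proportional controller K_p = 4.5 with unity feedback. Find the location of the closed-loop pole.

Closed-loop transfer function: T(s) = K_p·G_p(s)/(1 + K_p·G_p(s)) = 14.4/(s + 15 + 14.4) = 14.4/(s + 29.4).
The closed-loop pole is at s = −29.4.

s = -29.4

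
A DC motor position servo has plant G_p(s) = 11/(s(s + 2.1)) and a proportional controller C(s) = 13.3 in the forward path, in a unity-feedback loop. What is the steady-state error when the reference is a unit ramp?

The loop has one pole at the origin (type 1). Velocity error constant K_v = lim_{s→0} s·C(s)G_p(s) = 13.3·11/2.1 = 69.67.
Steady-state error to a unit ramp: e_ss = 1/K_v = 0.0144.

0.0144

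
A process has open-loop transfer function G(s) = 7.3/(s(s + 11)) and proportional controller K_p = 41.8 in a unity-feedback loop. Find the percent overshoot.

35.3%

From 1 + K_pG(s) = 0: s² + 11s + 305.1 = 0 ⇒ ω_n = 17.47, ζ = 0.3149.
%OS = 100·exp(−πζ/√(1−ζ²)) = 100·exp(−π·0.3149/√0.9009) = 35.3%.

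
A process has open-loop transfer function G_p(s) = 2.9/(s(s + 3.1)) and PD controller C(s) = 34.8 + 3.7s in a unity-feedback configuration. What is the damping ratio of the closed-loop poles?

Forward path: (34.8 + 3.7s)·2.9/(s(s+3.1)). The closed-loop characteristic equation is s² + (3.1 + 2.9·3.7)s + 2.9·34.8 = 0.
That is s² + 13.83s + 100.9 = 0, so ω_n = 10.05 rad/s and ζ = 13.83/(2·10.05) = 0.6883.

ζ = 0.688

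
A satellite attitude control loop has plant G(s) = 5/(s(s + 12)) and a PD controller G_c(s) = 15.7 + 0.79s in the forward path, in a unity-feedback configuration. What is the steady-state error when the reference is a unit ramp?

0.153

The loop has one pole at the origin (type 1). Velocity error constant K_v = lim_{s→0} s·G_c(s)G(s) = 15.7·5/12 = 6.542.
Steady-state error to a unit ramp: e_ss = 1/K_v = 0.153.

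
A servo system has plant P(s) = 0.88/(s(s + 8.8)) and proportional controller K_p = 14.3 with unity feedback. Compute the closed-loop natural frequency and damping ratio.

ω_n = 3.55 rad/s, ζ = 1.24

With unity feedback the closed-loop characteristic equation is s² + 8.8s + 14.3·0.88 = s² + 8.8s + 12.58 = 0.
So ω_n² = 12.58 ⇒ ω_n = 3.547 rad/s, and ζ = 8.8/(2ω_n) = 1.24.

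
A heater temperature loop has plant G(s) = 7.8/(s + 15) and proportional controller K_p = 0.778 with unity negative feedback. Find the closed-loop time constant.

τ = 0.0475 s

Closed-loop transfer function: T(s) = K_p·G(s)/(1 + K_p·G(s)) = 6.068/(s + 15 + 6.068) = 6.068/(s + 21.07).
Time constant τ = 1/21.07 = 0.0475 s.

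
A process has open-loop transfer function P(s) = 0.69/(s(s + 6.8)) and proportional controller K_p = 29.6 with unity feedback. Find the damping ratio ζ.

ζ = 0.752

The closed-loop denominator is s(s+6.8) + 29.6·0.69 = s² + 6.8s + 20.42.
So ω_n² = 20.42 ⇒ ω_n = 4.519 rad/s, and ζ = 6.8/(2ω_n) = 0.752.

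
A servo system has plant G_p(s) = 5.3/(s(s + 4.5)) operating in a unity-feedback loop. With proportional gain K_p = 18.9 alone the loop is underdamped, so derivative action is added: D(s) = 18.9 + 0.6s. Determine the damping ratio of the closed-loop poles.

Forward path: (18.9 + 0.6s)·5.3/(s(s+4.5)). The closed-loop characteristic equation is s² + (4.5 + 5.3·0.6)s + 5.3·18.9 = 0.
That is s² + 7.68s + 100.2 = 0, so ω_n = 10.01 rad/s and ζ = 7.68/(2·10.01) = 0.3837.

ζ = 0.384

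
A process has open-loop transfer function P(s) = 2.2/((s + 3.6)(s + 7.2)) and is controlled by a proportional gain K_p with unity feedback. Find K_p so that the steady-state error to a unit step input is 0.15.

K_p = 66.8

Steady-state error for a unit step on this type-0 loop is 1/(1 + K_p·P(0)).
P(0) = 0.08488. Require 1/(1 + K_p·0.08488) = 0.15, so 1 + 0.08488·K_p = 6.667.
K_p = (6.667 − 1)/0.08488 = 66.8.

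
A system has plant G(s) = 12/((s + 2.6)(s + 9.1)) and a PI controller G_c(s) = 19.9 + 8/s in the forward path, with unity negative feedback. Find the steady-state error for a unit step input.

0

The open loop G_c(s)G(s) has a pole at the origin (type 1), so the static position error constant is infinite and e_ss = 1/(1+∞) = 0.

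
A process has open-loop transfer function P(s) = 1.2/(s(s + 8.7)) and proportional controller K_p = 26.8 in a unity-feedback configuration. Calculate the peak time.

T_p = 0.863 s

Closed-loop characteristic equation: s² + 8.7s + 32.16 = 0, so ω_n = 5.671 rad/s and ζ = 8.7/(2·5.671) = 0.7671.
Damped frequency ω_d = ω_n√(1−ζ²) = 3.638 rad/s, so peak time T_p = π/ω_d = 0.863 s.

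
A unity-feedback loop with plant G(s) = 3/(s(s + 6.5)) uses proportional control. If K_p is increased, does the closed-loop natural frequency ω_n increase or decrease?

increase

ω_n = √(3·K_p), which grows with K_p.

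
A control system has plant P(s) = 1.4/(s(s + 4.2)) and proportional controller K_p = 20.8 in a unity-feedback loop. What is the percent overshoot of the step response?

From 1 + K_pP(s) = 0: s² + 4.2s + 29.12 = 0 ⇒ ω_n = 5.396, ζ = 0.3892.
%OS = 100·exp(−πζ/√(1−ζ²)) = 100·exp(−π·0.3892/√0.8486) = 26.5%.

26.5%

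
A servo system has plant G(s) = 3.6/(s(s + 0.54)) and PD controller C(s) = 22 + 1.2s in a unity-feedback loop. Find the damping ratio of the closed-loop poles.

Forward path: (22 + 1.2s)·3.6/(s(s+0.54)). The closed-loop characteristic equation is s² + (0.54 + 3.6·1.2)s + 3.6·22 = 0.
That is s² + 4.86s + 79.2 = 0, so ω_n = 8.899 rad/s and ζ = 4.86/(2·8.899) = 0.2731.

ζ = 0.273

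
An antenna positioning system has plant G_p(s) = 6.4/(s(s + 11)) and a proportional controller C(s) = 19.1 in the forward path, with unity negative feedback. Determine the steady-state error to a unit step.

The open loop C(s)G_p(s) has a pole at the origin (type 1), so the static position error constant is infinite and e_ss = 1/(1+∞) = 0.

0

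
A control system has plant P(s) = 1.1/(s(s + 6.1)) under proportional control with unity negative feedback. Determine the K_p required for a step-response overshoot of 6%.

K_p = 19

From %OS = 100·exp(−πζ/√(1−ζ²)) = 6%, ζ = −ln(0.06)/√(π²+ln²(0.06)) = 0.6671.
Characteristic equation s² + 6.1s + 1.1K_p = 0 gives ζ = 6.1/(2√(1.1K_p)).
Setting ζ = 0.6671: √(1.1K_p) = 6.1/(2·0.6671) = 4.572, so K_p = 20.9/1.1 = 19.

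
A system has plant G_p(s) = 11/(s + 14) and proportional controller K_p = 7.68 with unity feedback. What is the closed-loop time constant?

τ = 0.0102 s

Closed-loop transfer function: T(s) = K_p·G_p(s)/(1 + K_p·G_p(s)) = 84.48/(s + 14 + 84.48) = 84.48/(s + 98.48).
Time constant τ = 1/98.48 = 0.0102 s.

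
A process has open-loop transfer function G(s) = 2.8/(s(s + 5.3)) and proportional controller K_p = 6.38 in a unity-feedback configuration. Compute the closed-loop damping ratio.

ζ = 0.627

1 + K_p·G(s) = 0 gives s² + 5.3s + 17.86 = 0.
Matching s² + 2ζω_n s + ω_n²: ω_n = √17.86 = 4.227 rad/s and 2ζω_n = 5.3, so ζ = 5.3/(2·4.227) = 0.627.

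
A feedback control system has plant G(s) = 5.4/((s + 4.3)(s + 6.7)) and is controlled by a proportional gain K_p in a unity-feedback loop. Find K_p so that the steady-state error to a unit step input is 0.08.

For a type-0 loop with proportional control, e_ss = 1/(1 + K_p·G(0)).
G(0) = 0.1874. Require 1/(1 + K_p·0.1874) = 0.08, so 1 + 0.1874·K_p = 12.5.
K_p = (12.5 − 1)/0.1874 = 61.4.

K_p = 61.4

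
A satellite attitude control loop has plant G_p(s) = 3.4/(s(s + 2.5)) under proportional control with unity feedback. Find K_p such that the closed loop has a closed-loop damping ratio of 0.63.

K_p = 1.16

Closed-loop characteristic equation: s² + 2.5s + K_p·3.4 = 0.
So ω_n = √(3.4K_p) and 2ζω_n = 2.5, giving ζ = 2.5/(2√(3.4K_p)).
Setting ζ = 0.63: √(3.4K_p) = 2.5/(2·0.63) = 1.984, so K_p = 3.937/3.4 = 1.16.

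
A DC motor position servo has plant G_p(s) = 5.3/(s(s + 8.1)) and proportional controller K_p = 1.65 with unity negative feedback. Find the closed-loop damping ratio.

ζ = 1.37

1 + K_p·G_p(s) = 0 gives s² + 8.1s + 8.745 = 0.
So ω_n² = 8.745 ⇒ ω_n = 2.957 rad/s, and ζ = 8.1/(2ω_n) = 1.37.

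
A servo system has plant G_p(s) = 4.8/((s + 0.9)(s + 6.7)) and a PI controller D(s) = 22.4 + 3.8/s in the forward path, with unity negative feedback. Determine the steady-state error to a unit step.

0

The open loop D(s)G_p(s) has a pole at the origin (type 1), so the static position error constant is infinite and e_ss = 1/(1+∞) = 0.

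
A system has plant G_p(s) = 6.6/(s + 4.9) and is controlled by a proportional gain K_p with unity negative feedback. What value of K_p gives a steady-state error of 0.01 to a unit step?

For a type-0 loop with proportional control, e_ss = 1/(1 + K_p·G_p(0)).
G_p(0) = 1.347. Require 1/(1 + K_p·1.347) = 0.01, so 1 + 1.347·K_p = 100.
K_p = (100 − 1)/1.347 = 73.5.

K_p = 73.5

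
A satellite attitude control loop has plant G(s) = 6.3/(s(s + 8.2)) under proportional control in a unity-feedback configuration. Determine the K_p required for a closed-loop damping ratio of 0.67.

Closed-loop characteristic equation: s² + 8.2s + K_p·6.3 = 0.
So ω_n = √(6.3K_p) and 2ζω_n = 8.2, giving ζ = 8.2/(2√(6.3K_p)).
Setting ζ = 0.67: √(6.3K_p) = 8.2/(2·0.67) = 6.119, so K_p = 37.45/6.3 = 5.94.

K_p = 5.94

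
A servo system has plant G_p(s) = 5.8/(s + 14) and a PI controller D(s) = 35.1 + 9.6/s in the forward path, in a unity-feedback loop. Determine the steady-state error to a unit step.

0

The open loop D(s)G_p(s) has a pole at the origin (type 1), so the static position error constant is infinite and e_ss = 1/(1+∞) = 0.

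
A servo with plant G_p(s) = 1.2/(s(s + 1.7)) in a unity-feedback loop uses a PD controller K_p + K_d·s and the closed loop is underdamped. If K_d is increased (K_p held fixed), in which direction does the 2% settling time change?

decrease

Characteristic equation s² + (1.7 + 1.2K_d)s + 1.2K_p = 0: raising K_d increases ζω_n = (1.7+1.2K_d)/2 while the loop stays underdamped, so T_s ≈ 4/(ζω_n) decreases.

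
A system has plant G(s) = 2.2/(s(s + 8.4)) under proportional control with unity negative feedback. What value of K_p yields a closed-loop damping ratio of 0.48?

K_p = 34.8

Closed-loop characteristic equation: s² + 8.4s + K_p·2.2 = 0.
So ω_n = √(2.2K_p) and 2ζω_n = 8.4, giving ζ = 8.4/(2√(2.2K_p)).
Setting ζ = 0.48: √(2.2K_p) = 8.4/(2·0.48) = 8.75, so K_p = 76.56/2.2 = 34.8.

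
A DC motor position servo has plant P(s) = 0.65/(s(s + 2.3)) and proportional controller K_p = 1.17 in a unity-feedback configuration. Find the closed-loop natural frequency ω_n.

With unity feedback the closed-loop characteristic equation is s² + 2.3s + 1.17·0.65 = s² + 2.3s + 0.7605 = 0.
So ω_n² = 0.7605 ⇒ ω_n = 0.8721 rad/s, and ζ = 2.3/(2ω_n) = 1.32.

ω_n = 0.872 rad/s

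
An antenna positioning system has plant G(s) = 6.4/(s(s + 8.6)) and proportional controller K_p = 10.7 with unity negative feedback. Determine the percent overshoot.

The closed-loop denominator s² + 8.6s + 68.48 gives ω_n = √68.48 = 8.275 and ζ = 8.6/(2ω_n) = 0.5196.
%OS = 100·exp(−πζ/√(1−ζ²)) = 100·exp(−π·0.5196/√0.73) = 14.8%.

14.8%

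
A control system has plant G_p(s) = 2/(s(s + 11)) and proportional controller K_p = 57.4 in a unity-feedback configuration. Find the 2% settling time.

From 1 + K_pG_p(s) = 0: s² + 11s + 114.8 = 0 ⇒ ω_n = 10.71, ζ = 0.5133.
2% settling time T_s ≈ 4/(ζω_n) = 4/5.5 = 0.727 s.

T_s ≈ 0.727 s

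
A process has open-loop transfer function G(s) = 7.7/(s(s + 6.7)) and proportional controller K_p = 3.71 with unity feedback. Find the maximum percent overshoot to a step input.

7.99%

Closed-loop characteristic equation: s² + 6.7s + 28.57 = 0, so ω_n = 5.345 rad/s and ζ = 6.7/(2·5.345) = 0.6268.
%OS = 100·exp(−πζ/√(1−ζ²)) = 100·exp(−π·0.6268/√0.6072) = 7.99%.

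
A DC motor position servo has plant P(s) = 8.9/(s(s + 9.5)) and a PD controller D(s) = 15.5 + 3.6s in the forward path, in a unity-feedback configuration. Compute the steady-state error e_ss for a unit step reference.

0

The open loop D(s)P(s) has a pole at the origin (type 1), so the static position error constant is infinite and e_ss = 1/(1+∞) = 0.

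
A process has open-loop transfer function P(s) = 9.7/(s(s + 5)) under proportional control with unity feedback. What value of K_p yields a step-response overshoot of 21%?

From %OS = 100·exp(−πζ/√(1−ζ²)) = 21%, ζ = −ln(0.21)/√(π²+ln²(0.21)) = 0.4449.
Characteristic equation s² + 5s + 9.7K_p = 0 gives ζ = 5/(2√(9.7K_p)).
Setting ζ = 0.4449: √(9.7K_p) = 5/(2·0.4449) = 5.619, so K_p = 31.58/9.7 = 3.26.

K_p = 3.26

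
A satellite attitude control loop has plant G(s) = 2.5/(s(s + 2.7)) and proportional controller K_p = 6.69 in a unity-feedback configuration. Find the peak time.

From 1 + K_pG(s) = 0: s² + 2.7s + 16.73 = 0 ⇒ ω_n = 4.09, ζ = 0.3301.
Damped frequency ω_d = ω_n√(1−ζ²) = 3.86 rad/s, so peak time T_p = π/ω_d = 0.814 s.

T_p = 0.814 s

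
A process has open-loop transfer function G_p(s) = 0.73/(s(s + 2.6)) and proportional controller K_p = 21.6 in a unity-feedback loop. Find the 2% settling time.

The closed-loop denominator s² + 2.6s + 15.77 gives ω_n = √15.77 = 3.971 and ζ = 2.6/(2ω_n) = 0.3274.
2% settling time T_s ≈ 4/(ζω_n) = 4/1.3 = 3.08 s.

T_s ≈ 3.08 s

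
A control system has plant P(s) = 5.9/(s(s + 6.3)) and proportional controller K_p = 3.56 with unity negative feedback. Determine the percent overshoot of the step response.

5.12%

The closed-loop denominator s² + 6.3s + 21 gives ω_n = √21 = 4.583 and ζ = 6.3/(2ω_n) = 0.6873.
%OS = 100·exp(−πζ/√(1−ζ²)) = 100·exp(−π·0.6873/√0.5276) = 5.12%.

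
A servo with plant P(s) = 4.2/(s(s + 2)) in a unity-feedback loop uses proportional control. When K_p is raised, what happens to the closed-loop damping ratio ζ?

ζ = 2/(2√(4.2K_p)); increasing K_p raises the denominator, so ζ falls.

decrease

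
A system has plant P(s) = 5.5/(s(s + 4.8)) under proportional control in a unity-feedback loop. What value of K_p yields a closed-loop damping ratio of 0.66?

K_p = 2.4

Closed-loop characteristic equation: s² + 4.8s + K_p·5.5 = 0.
So ω_n = √(5.5K_p) and 2ζω_n = 4.8, giving ζ = 4.8/(2√(5.5K_p)).
Setting ζ = 0.66: √(5.5K_p) = 4.8/(2·0.66) = 3.636, so K_p = 13.22/5.5 = 2.4.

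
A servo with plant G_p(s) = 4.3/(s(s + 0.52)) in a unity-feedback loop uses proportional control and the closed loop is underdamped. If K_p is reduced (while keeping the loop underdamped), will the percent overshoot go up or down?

decrease

ζ = 0.52/(2√(4.3K_p)) rises as K_p falls; higher damping means less overshoot.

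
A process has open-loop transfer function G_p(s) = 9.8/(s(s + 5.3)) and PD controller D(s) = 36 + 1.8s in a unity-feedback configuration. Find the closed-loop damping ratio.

Forward path: (36 + 1.8s)·9.8/(s(s+5.3)). The closed-loop characteristic equation is s² + (5.3 + 9.8·1.8)s + 9.8·36 = 0.
That is s² + 22.94s + 352.8 = 0, so ω_n = 18.78 rad/s and ζ = 22.94/(2·18.78) = 0.6107.

ζ = 0.611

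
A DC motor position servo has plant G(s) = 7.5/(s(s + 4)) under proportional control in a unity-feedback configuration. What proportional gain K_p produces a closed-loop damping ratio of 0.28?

Closed-loop characteristic equation: s² + 4s + K_p·7.5 = 0.
So ω_n = √(7.5K_p) and 2ζω_n = 4, giving ζ = 4/(2√(7.5K_p)).
Setting ζ = 0.28: √(7.5K_p) = 4/(2·0.28) = 7.143, so K_p = 51.02/7.5 = 6.8.

K_p = 6.8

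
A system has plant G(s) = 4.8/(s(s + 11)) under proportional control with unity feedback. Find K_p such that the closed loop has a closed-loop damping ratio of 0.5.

K_p = 25.2

Closed-loop characteristic equation: s² + 11s + K_p·4.8 = 0.
So ω_n = √(4.8K_p) and 2ζω_n = 11, giving ζ = 11/(2√(4.8K_p)).
Setting ζ = 0.5: √(4.8K_p) = 11/(2·0.5) = 11, so K_p = 121/4.8 = 25.2.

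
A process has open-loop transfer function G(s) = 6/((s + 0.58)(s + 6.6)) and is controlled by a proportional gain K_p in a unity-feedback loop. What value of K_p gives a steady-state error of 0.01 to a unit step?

K_p = 63.2

The loop is type 0, so e_ss(step) = 1/(1 + K_pos) with K_pos = K_p·G(0).
G(0) = 1.567. Require 1/(1 + K_p·1.567) = 0.01, so 1 + 1.567·K_p = 100.
K_p = (100 − 1)/1.567 = 63.2.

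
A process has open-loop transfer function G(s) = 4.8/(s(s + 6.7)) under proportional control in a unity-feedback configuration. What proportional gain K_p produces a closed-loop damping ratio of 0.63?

K_p = 5.89

Closed-loop characteristic equation: s² + 6.7s + K_p·4.8 = 0.
So ω_n = √(4.8K_p) and 2ζω_n = 6.7, giving ζ = 6.7/(2√(4.8K_p)).
Setting ζ = 0.63: √(4.8K_p) = 6.7/(2·0.63) = 5.317, so K_p = 28.28/4.8 = 5.89.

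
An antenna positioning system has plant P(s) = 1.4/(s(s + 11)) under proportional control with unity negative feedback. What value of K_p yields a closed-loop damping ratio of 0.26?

K_p = 320

Closed-loop characteristic equation: s² + 11s + K_p·1.4 = 0.
So ω_n = √(1.4K_p) and 2ζω_n = 11, giving ζ = 11/(2√(1.4K_p)).
Setting ζ = 0.26: √(1.4K_p) = 11/(2·0.26) = 21.15, so K_p = 447.5/1.4 = 320.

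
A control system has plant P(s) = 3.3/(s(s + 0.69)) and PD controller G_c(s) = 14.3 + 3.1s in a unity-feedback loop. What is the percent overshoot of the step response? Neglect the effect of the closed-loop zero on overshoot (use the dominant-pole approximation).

1.63%

Forward path: (14.3 + 3.1s)·3.3/(s(s+0.69)). The closed-loop characteristic equation is s² + (0.69 + 3.3·3.1)s + 3.3·14.3 = 0.
That is s² + 10.92s + 47.19 = 0, so ω_n = 6.869 rad/s and ζ = 10.92/(2·6.869) = 0.7948.
%OS = 100·exp(−πζ/√(1−ζ²)) = 1.63%.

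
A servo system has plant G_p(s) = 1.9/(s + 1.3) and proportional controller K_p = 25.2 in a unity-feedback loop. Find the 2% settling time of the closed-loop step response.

T_s ≈ 0.0813 s

Closed-loop transfer function: T(s) = K_p·G_p(s)/(1 + K_p·G_p(s)) = 47.88/(s + 1.3 + 47.88) = 47.88/(s + 49.18).
Time constant τ = 1/49.18 = 0.02033 s, so the 2% settling time is about 4τ = 0.0813 s.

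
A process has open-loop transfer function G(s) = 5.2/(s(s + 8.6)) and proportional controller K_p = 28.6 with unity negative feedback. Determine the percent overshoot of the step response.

The closed-loop denominator s² + 8.6s + 148.7 gives ω_n = √148.7 = 12.2 and ζ = 8.6/(2ω_n) = 0.3526.
%OS = 100·exp(−πζ/√(1−ζ²)) = 100·exp(−π·0.3526/√0.8757) = 30.6%.

30.6%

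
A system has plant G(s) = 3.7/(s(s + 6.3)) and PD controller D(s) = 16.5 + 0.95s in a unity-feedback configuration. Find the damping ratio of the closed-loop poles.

ζ = 0.628

Forward path: (16.5 + 0.95s)·3.7/(s(s+6.3)). The closed-loop characteristic equation is s² + (6.3 + 3.7·0.95)s + 3.7·16.5 = 0.
That is s² + 9.815s + 61.05 = 0, so ω_n = 7.813 rad/s and ζ = 9.815/(2·7.813) = 0.6281.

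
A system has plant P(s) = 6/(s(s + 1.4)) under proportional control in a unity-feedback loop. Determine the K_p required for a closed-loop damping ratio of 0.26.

K_p = 1.21

Closed-loop characteristic equation: s² + 1.4s + K_p·6 = 0.
So ω_n = √(6K_p) and 2ζω_n = 1.4, giving ζ = 1.4/(2√(6K_p)).
Setting ζ = 0.26: √(6K_p) = 1.4/(2·0.26) = 2.692, so K_p = 7.249/6 = 1.21.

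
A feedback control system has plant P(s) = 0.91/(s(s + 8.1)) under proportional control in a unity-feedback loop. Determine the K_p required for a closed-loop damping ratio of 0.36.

K_p = 139

Closed-loop characteristic equation: s² + 8.1s + K_p·0.91 = 0.
So ω_n = √(0.91K_p) and 2ζω_n = 8.1, giving ζ = 8.1/(2√(0.91K_p)).
Setting ζ = 0.36: √(0.91K_p) = 8.1/(2·0.36) = 11.25, so K_p = 126.6/0.91 = 139.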